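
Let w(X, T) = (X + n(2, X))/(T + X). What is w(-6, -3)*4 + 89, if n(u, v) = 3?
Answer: 271/3 ≈ 90.333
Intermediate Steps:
w(X, T) = (3 + X)/(T + X) (w(X, T) = (X + 3)/(T + X) = (3 + X)/(T + X))
w(-6, -3)*4 + 89 = ((3 - 6)/(-3 - 6))*4 + 89 = (-3/(-9))*4 + 89 = -⅑*(-3)*4 + 89 = (⅓)*4 + 89 = 4/3 + 89 = 271/3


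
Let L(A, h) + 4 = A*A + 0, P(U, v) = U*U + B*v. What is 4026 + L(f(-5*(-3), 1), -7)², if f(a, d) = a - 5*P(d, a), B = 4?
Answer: 7072141242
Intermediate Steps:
P(U, v) = U² + 4*v (P(U, v) = U*U + 4*v = U² + 4*v)
f(a, d) = -19*a - 5*d² (f(a, d) = a - 5*(d² + 4*a) = a + (-20*a - 5*d²) = -19*a - 5*d²)
L(A, h) = -4 + A² (L(A, h) = -4 + (A*A + 0) = -4 + (A² + 0) = -4 + A²)
4026 + L(f(-5*(-3), 1), -7)² = 4026 + (-4 + (-(-95)*(-3) - 5*1²)²)² = 4026 + (-4 + (-19*15 - 5*1)²)² = 4026 + (-4 + (-285 - 5)²)² = 4026 + (-4 + (-290)²)² = 4026 + (-4 + 84100)² = 4026 + 84096² = 4026 + 7072137216 = 7072141242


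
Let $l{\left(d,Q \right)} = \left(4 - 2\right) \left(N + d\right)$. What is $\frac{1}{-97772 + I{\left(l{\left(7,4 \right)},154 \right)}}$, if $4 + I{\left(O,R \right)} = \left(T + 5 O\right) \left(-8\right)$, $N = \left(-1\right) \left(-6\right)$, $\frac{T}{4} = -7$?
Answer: $- \frac{1}{98592} \approx -1.0143 \cdot 10^{-5}$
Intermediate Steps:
$T = -28$ ($T = 4 \left(-7\right) = -28$)
$N = 6$
$l{\left(d,Q \right)} = 12 + 2 d$ ($l{\left(d,Q \right)} = \left(4 - 2\right) \left(6 + d\right) = 2 \left(6 + d\right) = 12 + 2 d$)
$I{\left(O,R \right)} = 220 - 40 O$ ($I{\left(O,R \right)} = -4 + \left(-28 + 5 O\right) \left(-8\right) = -4 - \left(-224 + 40 O\right) = 220 - 40 O$)
$\frac{1}{-97772 + I{\left(l{\left(7,4 \right)},154 \right)}} = \frac{1}{-97772 + \left(220 - 40 \left(12 + 2 \cdot 7\right)\right)} = \frac{1}{-97772 + \left(220 - 40 \left(12 + 14\right)\right)} = \frac{1}{-97772 + \left(220 - 1040\right)} = \frac{1}{-97772 - 820} = \frac{1}{-98592} = - \frac{1}{98592}$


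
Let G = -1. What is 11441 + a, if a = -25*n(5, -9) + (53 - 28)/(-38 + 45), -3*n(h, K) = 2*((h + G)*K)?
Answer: 75912/7 ≈ 10845.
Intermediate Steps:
n(h, K) = -2*K*(-1 + h)/3 (n(h, K) = -2*(h - 1)*K/3 = -2*(-1 + h)*K/3 = -2*K*(-1 + h)/3)
a = -4175/7 (a = -50*(-9)*(1 - 1*5)/3 + (53 - 28)/(-38 + 45) = -50*(-9)*(1 - 5)/3 + 25/7 = -50*(-9)*(-4)/3 + 25*(⅐) = -25*24 + 25/7 = -600 + 25/7 = -4175/7 ≈ -596.43)
11441 + a = 11441 - 4175/7 = 75912/7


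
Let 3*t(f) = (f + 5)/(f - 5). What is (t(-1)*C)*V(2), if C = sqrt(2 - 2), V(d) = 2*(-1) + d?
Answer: 0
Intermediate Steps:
V(d) = -2 + d
t(f) = (5 + f)/(3*(-5 + f)) (t(f) = ((f + 5)/(f - 5))/3 = ((5 + f)/(-5 + f))/3 = (5 + f)/(3*(-5 + f)))
C = 0 (C = sqrt(0) = 0)
(t(-1)*C)*V(2) = (((5 - 1)/(3*(-5 - 1)))*0)*(-2 + 2) = (((1/3)*4/(-6))*0)*0 = (((1/3)*(-1/6)*4)*0)*0 = -2/9*0*0 = 0*0 = 0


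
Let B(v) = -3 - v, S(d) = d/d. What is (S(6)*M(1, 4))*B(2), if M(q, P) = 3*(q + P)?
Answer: -75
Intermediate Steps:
S(d) = 1
M(q, P) = 3*P + 3*q (M(q, P) = 3*(P + q) = 3*P + 3*q)
(S(6)*M(1, 4))*B(2) = (1*(3*4 + 3*1))*(-3 - 1*2) = (1*(12 + 3))*(-3 - 2) = (1*15)*(-5) = 15*(-5) = -75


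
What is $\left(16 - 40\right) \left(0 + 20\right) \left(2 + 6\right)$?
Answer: $-3840$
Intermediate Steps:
$\left(16 - 40\right) \left(0 + 20\right) \left(2 + 6\right) = - 24 \cdot 20 \cdot 8 = \left(-24\right) 160 = -3840$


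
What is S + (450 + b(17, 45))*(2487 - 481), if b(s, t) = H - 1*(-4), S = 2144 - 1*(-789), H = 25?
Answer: 963807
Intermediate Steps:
S = 2933 (S = 2144 + 789 = 2933)
b(s, t) = 29 (b(s, t) = 25 - 1*(-4) = 25 + 4 = 29)
S + (450 + b(17, 45))*(2487 - 481) = 2933 + (450 + 29)*(2487 - 481) = 2933 + 479*2006 = 2933 + 960874 = 963807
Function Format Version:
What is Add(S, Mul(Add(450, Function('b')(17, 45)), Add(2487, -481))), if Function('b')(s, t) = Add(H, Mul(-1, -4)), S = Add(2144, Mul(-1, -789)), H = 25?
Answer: 963807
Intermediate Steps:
S = 2933 (S = Add(2144, 789) = 2933)
Function('b')(s, t) = 29 (Function('b')(s, t) = Add(25, Mul(-1, -4)) = Add(25, 4) = 29)
Add(S, Mul(Add(450, Function('b')(17, 45)), Add(2487, -481))) = Add(2933, Mul(Add(450, 29), Add(2487, -481))) = Add(2933, Mul(479, 2006)) = Add(2933, 960874) = 963807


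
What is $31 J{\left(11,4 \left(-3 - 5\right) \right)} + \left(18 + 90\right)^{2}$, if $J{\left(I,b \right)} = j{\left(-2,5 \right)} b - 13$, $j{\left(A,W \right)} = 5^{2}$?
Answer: $-13539$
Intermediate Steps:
$j{\left(A,W \right)} = 25$
$J{\left(I,b \right)} = -13 + 25 b$ ($J{\left(I,b \right)} = 25 b - 13 = -13 + 25 b$)
$31 J{\left(11,4 \left(-3 - 5\right) \right)} + \left(18 + 90\right)^{2} = 31 \left(-13 + 25 \cdot 4 \left(-3 - 5\right)\right) + \left(18 + 90\right)^{2} = 31 \left(-13 + 25 \cdot 4 \left(-8\right)\right) + 108^{2} = 31 \left(-13 + 25 \left(-32\right)\right) + 11664 = 31 \left(-13 - 800\right) + 11664 = 31 \left(-813\right) + 11664 = -25203 + 11664 = -13539$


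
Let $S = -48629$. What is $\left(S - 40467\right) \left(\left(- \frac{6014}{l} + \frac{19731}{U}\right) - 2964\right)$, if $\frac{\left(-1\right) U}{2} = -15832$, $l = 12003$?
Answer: $\frac{12545388410002567}{47507874} \approx 2.6407 \cdot 10^{8}$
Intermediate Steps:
$U = 31664$ ($U = \left(-2\right) \left(-15832\right) = 31664$)
$\left(S - 40467\right) \left(\left(- \frac{6014}{l} + \frac{19731}{U}\right) - 2964\right) = \left(-48629 - 40467\right) \left(\left(- \frac{6014}{12003} + \frac{19731}{31664}\right) - 2964\right) = - 89096 \left(\left(\left(-6014\right) \frac{1}{12003} + 19731 \cdot \frac{1}{31664}\right) - 2964\right) = - 89096 \left(\left(- \frac{6014}{12003} + \frac{19731}{31664}\right) - 2964\right) = - 89096 \left(\frac{46403897}{380062992} - 2964\right) = \left(-89096\right) \left(- \frac{1126460304391}{380062992}\right) = \frac{12545388410002567}{47507874}$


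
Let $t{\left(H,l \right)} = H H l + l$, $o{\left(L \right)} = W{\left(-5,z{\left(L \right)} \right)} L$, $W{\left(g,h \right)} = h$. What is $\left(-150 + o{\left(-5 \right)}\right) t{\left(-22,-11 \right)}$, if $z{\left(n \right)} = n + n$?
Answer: $533500$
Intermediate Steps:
$z{\left(n \right)} = 2 n$
$o{\left(L \right)} = 2 L^{2}$ ($o{\left(L \right)} = 2 L L = 2 L^{2}$)
$t{\left(H,l \right)} = l + l H^{2}$ ($t{\left(H,l \right)} = H^{2} l + l = l H^{2} + l = l + l H^{2}$)
$\left(-150 + o{\left(-5 \right)}\right) t{\left(-22,-11 \right)} = \left(-150 + 2 \left(-5\right)^{2}\right) \left(- 11 \left(1 + \left(-22\right)^{2}\right)\right) = \left(-150 + 2 \cdot 25\right) \left(- 11 \left(1 + 484\right)\right) = \left(-150 + 50\right) \left(\left(-11\right) 485\right) = \left(-100\right) \left(-5335\right) = 533500$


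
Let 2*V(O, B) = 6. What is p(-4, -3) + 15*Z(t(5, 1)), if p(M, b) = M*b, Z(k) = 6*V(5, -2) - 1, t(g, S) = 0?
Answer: 267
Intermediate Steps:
V(O, B) = 3 (V(O, B) = (½)*6 = 3)
Z(k) = 17 (Z(k) = 6*3 - 1 = 18 - 1 = 17)
p(-4, -3) + 15*Z(t(5, 1)) = -4*(-3) + 15*17 = 12 + 255 = 267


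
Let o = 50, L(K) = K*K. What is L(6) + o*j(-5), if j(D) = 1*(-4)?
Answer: -164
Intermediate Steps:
L(K) = K**2
j(D) = -4
L(6) + o*j(-5) = 6**2 + 50*(-4) = 36 - 200 = -164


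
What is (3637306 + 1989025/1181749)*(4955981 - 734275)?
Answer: 18146516550991755614/1181749 ≈ 1.5356e+13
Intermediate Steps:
(3637306 + 1989025/1181749)*(4955981 - 734275) = (3637306 + 1989025*(1/1181749))*4221706 = (3637306 + 1989025/1181749)*4221706 = (4298384717219/1181749)*4221706 = 18146516550991755614/1181749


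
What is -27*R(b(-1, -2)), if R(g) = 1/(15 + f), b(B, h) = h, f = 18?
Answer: -9/11 ≈ -0.81818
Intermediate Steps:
R(g) = 1/33 (R(g) = 1/(15 + 18) = 1/33)
-27*R(b(-1, -2)) = -27*1/33 = -9/11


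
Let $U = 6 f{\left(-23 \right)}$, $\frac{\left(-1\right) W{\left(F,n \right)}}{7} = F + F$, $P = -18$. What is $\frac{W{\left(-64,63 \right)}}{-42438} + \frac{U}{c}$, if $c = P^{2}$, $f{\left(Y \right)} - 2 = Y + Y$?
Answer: $- \frac{159638}{190971} \approx -0.83593$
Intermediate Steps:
$f{\left(Y \right)} = 2 + 2 Y$ ($f{\left(Y \right)} = 2 + \left(Y + Y\right) = 2 + 2 Y$)
$W{\left(F,n \right)} = - 14 F$ ($W{\left(F,n \right)} = - 7 \left(F + F\right) = - 7 \cdot 2 F = - 14 F$)
$c = 324$ ($c = \left(-18\right)^{2} = 324$)
$U = -264$ ($U = 6 \left(2 + 2 \left(-23\right)\right) = 6 \left(2 - 46\right) = 6 \left(-44\right) = -264$)
$\frac{W{\left(-64,63 \right)}}{-42438} + \frac{U}{c} = \frac{\left(-14\right) \left(-64\right)}{-42438} - \frac{264}{324} = 896 \left(- \frac{1}{42438}\right) - \frac{22}{27} = - \frac{448}{21219} - \frac{22}{27} = - \frac{159638}{190971}$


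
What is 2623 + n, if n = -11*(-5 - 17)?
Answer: 2865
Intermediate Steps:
n = 242 (n = -11*(-22) = 242)
2623 + n = 2623 + 242 = 2865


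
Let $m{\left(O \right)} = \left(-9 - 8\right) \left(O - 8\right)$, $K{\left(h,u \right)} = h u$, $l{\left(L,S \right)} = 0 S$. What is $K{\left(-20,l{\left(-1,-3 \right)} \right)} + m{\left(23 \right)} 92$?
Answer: $-23460$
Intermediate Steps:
$l{\left(L,S \right)} = 0$
$m{\left(O \right)} = 136 - 17 O$ ($m{\left(O \right)} = - 17 \left(-8 + O\right) = 136 - 17 O$)
$K{\left(-20,l{\left(-1,-3 \right)} \right)} + m{\left(23 \right)} 92 = \left(-20\right) 0 + \left(136 - 391\right) 92 = 0 + \left(136 - 391\right) 92 = 0 - 23460 = -23460$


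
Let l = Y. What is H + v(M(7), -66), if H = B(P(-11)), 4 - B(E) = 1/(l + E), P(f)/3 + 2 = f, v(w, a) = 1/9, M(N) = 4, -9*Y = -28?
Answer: 12032/2907 ≈ 4.1390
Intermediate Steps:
Y = 28/9 (Y = -⅑*(-28) = 28/9 ≈ 3.1111)
v(w, a) = ⅑
l = 28/9 ≈ 3.1111
P(f) = -6 + 3*f
B(E) = 4 - 1/(28/9 + E)
H = 1301/323 (H = (103 + 36*(-6 + 3*(-11)))/(28 + 9*(-6 + 3*(-11))) = (103 + 36*(-6 - 33))/(28 + 9*(-6 - 33)) = (103 + 36*(-39))/(28 + 9*(-39)) = (103 - 1404)/(28 - 351) = -1301/(-323) = -1/323*(-1301) = 1301/323 ≈ 4.0279)
H + v(M(7), -66) = 1301/323 + ⅑ = 12032/2907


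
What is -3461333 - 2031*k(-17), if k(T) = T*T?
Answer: -4048292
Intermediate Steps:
k(T) = T**2
-3461333 - 2031*k(-17) = -3461333 - 2031*(-17)**2 = -3461333 - 2031*289 = -3461333 - 1*586959 = -3461333 - 586959 = -4048292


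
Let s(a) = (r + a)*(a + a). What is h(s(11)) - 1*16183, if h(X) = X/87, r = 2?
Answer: -1407635/87 ≈ -16180.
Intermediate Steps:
s(a) = 2*a*(2 + a) (s(a) = (2 + a)*(a + a) = (2 + a)*(2*a) = 2*a*(2 + a))
h(X) = X/87 (h(X) = X*(1/87) = X/87)
h(s(11)) - 1*16183 = (2*11*(2 + 11))/87 - 1*16183 = (2*11*13)/87 - 16183 = (1/87)*286 - 16183 = 286/87 - 16183 = -1407635/87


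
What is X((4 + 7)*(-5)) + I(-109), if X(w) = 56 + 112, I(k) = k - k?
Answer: 168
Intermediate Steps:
I(k) = 0
X(w) = 168
X((4 + 7)*(-5)) + I(-109) = 168 + 0 = 168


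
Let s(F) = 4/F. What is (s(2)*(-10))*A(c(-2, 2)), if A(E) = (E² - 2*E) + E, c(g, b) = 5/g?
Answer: -175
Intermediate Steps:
A(E) = E² - E
(s(2)*(-10))*A(c(-2, 2)) = ((4/2)*(-10))*((5/(-2))*(-1 + 5/(-2))) = ((4*(½))*(-10))*((5*(-½))*(-1 + 5*(-½))) = (2*(-10))*(-5*(-1 - 5/2)/2) = -(-50)*(-7)/2 = -20*35/4 = -175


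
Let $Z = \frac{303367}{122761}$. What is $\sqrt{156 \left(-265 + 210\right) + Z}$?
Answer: $\frac{i \sqrt{129265615941893}}{122761} \approx 92.615 i$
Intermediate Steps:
$Z = \frac{303367}{122761}$ ($Z = 303367 \cdot \frac{1}{122761} = \frac{303367}{122761} \approx 2.4712$)
$\sqrt{156 \left(-265 + 210\right) + Z} = \sqrt{156 \left(-265 + 210\right) + \frac{303367}{122761}} = \sqrt{156 \left(-55\right) + \frac{303367}{122761}} = \sqrt{-8580 + \frac{303367}{122761}} = \sqrt{- \frac{1052986013}{122761}} = \frac{i \sqrt{129265615941893}}{122761}$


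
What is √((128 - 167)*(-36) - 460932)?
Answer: 2*I*√114882 ≈ 677.88*I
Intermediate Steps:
√((128 - 167)*(-36) - 460932) = √(-39*(-36) - 460932) = √(1404 - 460932) = √(-459528) = 2*I*√114882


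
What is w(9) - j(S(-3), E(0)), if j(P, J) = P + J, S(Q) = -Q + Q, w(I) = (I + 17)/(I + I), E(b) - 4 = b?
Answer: -23/9 ≈ -2.5556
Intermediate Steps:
E(b) = 4 + b
w(I) = (17 + I)/(2*I) (w(I) = (17 + I)/((2*I)) = (17 + I)*(1/(2*I)) = (17 + I)/(2*I))
S(Q) = 0
j(P, J) = J + P
w(9) - j(S(-3), E(0)) = (½)*(17 + 9)/9 - ((4 + 0) + 0) = (½)*(⅑)*26 - (4 + 0) = 13/9 - 1*4 = 13/9 - 4 = -23/9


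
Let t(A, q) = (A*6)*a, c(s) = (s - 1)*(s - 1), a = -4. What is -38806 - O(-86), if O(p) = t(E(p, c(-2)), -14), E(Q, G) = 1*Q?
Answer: -40870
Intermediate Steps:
c(s) = (-1 + s)**2 (c(s) = (-1 + s)*(-1 + s) = (-1 + s)**2)
E(Q, G) = Q
t(A, q) = -24*A (t(A, q) = (A*6)*(-4) = (6*A)*(-4) = -24*A)
O(p) = -24*p
-38806 - O(-86) = -38806 - (-24)*(-86) = -38806 - 1*2064 = -38806 - 2064 = -40870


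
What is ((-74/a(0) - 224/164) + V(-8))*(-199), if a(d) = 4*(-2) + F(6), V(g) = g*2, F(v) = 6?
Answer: -160195/41 ≈ -3907.2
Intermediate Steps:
V(g) = 2*g
a(d) = -2 (a(d) = 4*(-2) + 6 = -8 + 6 = -2)
((-74/a(0) - 224/164) + V(-8))*(-199) = ((-74/(-2) - 224/164) + 2*(-8))*(-199) = ((-74*(-½) - 224*1/164) - 16)*(-199) = ((37 - 56/41) - 16)*(-199) = (1461/41 - 16)*(-199) = (805/41)*(-199) = -160195/41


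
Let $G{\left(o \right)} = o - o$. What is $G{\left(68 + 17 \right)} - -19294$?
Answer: $19294$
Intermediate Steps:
$G{\left(o \right)} = 0$
$G{\left(68 + 17 \right)} - -19294 = 0 - -19294 = 0 + 19294 = 19294$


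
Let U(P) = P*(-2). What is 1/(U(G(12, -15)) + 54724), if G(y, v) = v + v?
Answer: 1/54784 ≈ 1.8254e-5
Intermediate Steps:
G(y, v) = 2*v
U(P) = -2*P
1/(U(G(12, -15)) + 54724) = 1/(-4*(-15) + 54724) = 1/(-2*(-30) + 54724) = 1/(60 + 54724) = 1/54784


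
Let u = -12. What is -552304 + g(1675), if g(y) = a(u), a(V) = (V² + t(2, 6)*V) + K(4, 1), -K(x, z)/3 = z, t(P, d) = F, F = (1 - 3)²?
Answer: -552211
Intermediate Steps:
F = 4 (F = (-2)² = 4)
t(P, d) = 4
K(x, z) = -3*z
a(V) = -3 + V² + 4*V (a(V) = (V² + 4*V) - 3*1 = (V² + 4*V) - 3 = -3 + V² + 4*V)
g(y) = 93 (g(y) = -3 + (-12)² + 4*(-12) = -3 + 144 - 48 = 93)
-552304 + g(1675) = -552304 + 93 = -552211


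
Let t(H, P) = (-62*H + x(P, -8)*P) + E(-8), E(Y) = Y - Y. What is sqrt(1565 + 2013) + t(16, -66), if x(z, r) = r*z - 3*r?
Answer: -37424 + sqrt(3578) ≈ -37364.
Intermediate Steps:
E(Y) = 0
x(z, r) = -3*r + r*z
t(H, P) = -62*H + P*(24 - 8*P) (t(H, P) = (-62*H + (-8*(-3 + P))*P) + 0 = (-62*H + (24 - 8*P)*P) + 0 = (-62*H + P*(24 - 8*P)) + 0 = -62*H + P*(24 - 8*P))
sqrt(1565 + 2013) + t(16, -66) = sqrt(1565 + 2013) + (-62*16 - 8*(-66)*(-3 - 66)) = sqrt(3578) + (-992 - 8*(-66)*(-69)) = sqrt(3578) + (-992 - 36432) = sqrt(3578) - 37424 = -37424 + sqrt(3578)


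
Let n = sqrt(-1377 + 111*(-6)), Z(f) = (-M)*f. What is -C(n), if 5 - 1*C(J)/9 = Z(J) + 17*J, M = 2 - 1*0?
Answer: -45 + 405*I*sqrt(227) ≈ -45.0 + 6101.9*I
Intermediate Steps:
M = 2 (M = 2 + 0 = 2)
Z(f) = -2*f (Z(f) = (-1*2)*f = -2*f)
n = 3*I*sqrt(227) (n = sqrt(-1377 - 666) = sqrt(-2043) = 3*I*sqrt(227) ≈ 45.2*I)
C(J) = 45 - 135*J (C(J) = 45 - 9*(-2*J + 17*J) = 45 - 135*J)
-C(n) = -(45 - 405*I*sqrt(227)) = -45 + 405*I*sqrt(227)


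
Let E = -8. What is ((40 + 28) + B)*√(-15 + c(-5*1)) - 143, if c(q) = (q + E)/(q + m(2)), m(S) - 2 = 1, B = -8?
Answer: -143 + 30*I*√34 ≈ -143.0 + 174.93*I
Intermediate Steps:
m(S) = 3 (m(S) = 2 + 1 = 3)
c(q) = (-8 + q)/(3 + q) (c(q) = (q - 8)/(q + 3) = (-8 + q)/(3 + q))
((40 + 28) + B)*√(-15 + c(-5*1)) - 143 = ((40 + 28) - 8)*√(-15 + (-8 - 5*1)/(3 - 5*1)) - 143 = (68 - 8)*√(-15 + (-8 - 5)/(3 - 5)) - 143 = 60*√(-15 - 13/(-2)) - 143 = 60*√(-15 - ½*(-13)) - 143 = 60*√(-15 + 13/2) - 143 = 60*√(-17/2) - 143 = 60*(I*√34/2) - 143 = 30*I*√34 - 143 = -143 + 30*I*√34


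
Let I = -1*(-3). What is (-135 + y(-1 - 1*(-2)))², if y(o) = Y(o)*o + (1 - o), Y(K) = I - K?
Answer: 17689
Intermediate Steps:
I = 3
Y(K) = 3 - K
y(o) = 1 - o + o*(3 - o) (y(o) = (3 - o)*o + (1 - o) = o*(3 - o) + (1 - o) = 1 - o + o*(3 - o))
(-135 + y(-1 - 1*(-2)))² = (-135 + (1 - (-1 - 1*(-2)) - (-1 - 1*(-2))*(-3 + (-1 - 1*(-2)))))² = (-135 + (1 - (-1 + 2) - (-1 + 2)*(-3 + (-1 + 2))))² = (-135 + (1 - 1*1 - 1*1*(-3 + 1)))² = (-135 + (1 - 1 - 1*1*(-2)))² = (-135 + (1 - 1 + 2))² = (-135 + 2)² = (-133)² = 17689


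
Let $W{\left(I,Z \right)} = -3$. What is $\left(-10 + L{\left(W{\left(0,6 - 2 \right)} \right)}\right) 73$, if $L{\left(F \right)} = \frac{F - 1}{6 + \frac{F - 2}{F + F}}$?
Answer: $- \frac{31682}{41} \approx -772.73$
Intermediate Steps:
$L{\left(F \right)} = \frac{-1 + F}{6 + \frac{-2 + F}{2 F}}$
$\left(-10 + L{\left(W{\left(0,6 - 2 \right)} \right)}\right) 73 = \left(-10 + 2 \left(-3\right) \frac{1}{-2 + 13 \left(-3\right)} \left(-1 - 3\right)\right) 73 = \left(-10 + 2 \left(-3\right) \frac{1}{-2 - 39} \left(-4\right)\right) 73 = \left(-10 + 2 \left(-3\right) \frac{1}{-41} \left(-4\right)\right) 73 = \left(-10 + 2 \left(-3\right) \left(- \frac{1}{41}\right) \left(-4\right)\right) 73 = \left(-10 - \frac{24}{41}\right) 73 = \left(- \frac{434}{41}\right) 73 = - \frac{31682}{41}$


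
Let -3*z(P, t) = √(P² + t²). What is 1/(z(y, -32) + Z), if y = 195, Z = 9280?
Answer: 83520/775026551 + 3*√39049/775026551 ≈ 0.00010853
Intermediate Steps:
z(P, t) = -√(P² + t²)/3
1/(z(y, -32) + Z) = 1/(-√(195² + (-32)²)/3 + 9280) = 1/(-√(38025 + 1024)/3 + 9280) = 1/(-√39049/3 + 9280) = 1/(9280 - √39049/3)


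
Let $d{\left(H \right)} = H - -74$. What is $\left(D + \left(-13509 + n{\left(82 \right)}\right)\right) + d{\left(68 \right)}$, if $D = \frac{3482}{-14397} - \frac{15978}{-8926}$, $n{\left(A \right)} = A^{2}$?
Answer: $- \frac{426738589006}{64253811} \approx -6641.5$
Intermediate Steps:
$d{\left(H \right)} = 74 + H$ ($d{\left(H \right)} = H + 74 = 74 + H$)
$D = \frac{99477467}{64253811}$ ($D = 3482 \left(- \frac{1}{14397}\right) - - \frac{7989}{4463} = - \frac{3482}{14397} + \frac{7989}{4463} = \frac{99477467}{64253811} \approx 1.5482$)
$\left(D + \left(-13509 + n{\left(82 \right)}\right)\right) + d{\left(68 \right)} = \left(\frac{99477467}{64253811} - \left(13509 - 82^{2}\right)\right) + \left(74 + 68\right) = \left(\frac{99477467}{64253811} + \left(-13509 + 6724\right)\right) + 142 = \left(\frac{99477467}{64253811} - 6785\right) + 142 = - \frac{435862630168}{64253811} + 142 = - \frac{426738589006}{64253811}$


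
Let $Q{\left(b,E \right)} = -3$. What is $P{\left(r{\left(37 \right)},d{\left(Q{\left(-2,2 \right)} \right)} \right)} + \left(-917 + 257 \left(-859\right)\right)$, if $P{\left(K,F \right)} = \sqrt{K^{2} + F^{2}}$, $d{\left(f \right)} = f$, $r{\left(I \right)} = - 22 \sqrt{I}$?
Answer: $-221680 + \sqrt{17917} \approx -2.2155 \cdot 10^{5}$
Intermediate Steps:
$P{\left(K,F \right)} = \sqrt{F^{2} + K^{2}}$
$P{\left(r{\left(37 \right)},d{\left(Q{\left(-2,2 \right)} \right)} \right)} + \left(-917 + 257 \left(-859\right)\right) = \sqrt{\left(-3\right)^{2} + \left(- 22 \sqrt{37}\right)^{2}} + \left(-917 + 257 \left(-859\right)\right) = \sqrt{9 + 17908} - 221680 = \sqrt{17917} - 221680 = -221680 + \sqrt{17917}$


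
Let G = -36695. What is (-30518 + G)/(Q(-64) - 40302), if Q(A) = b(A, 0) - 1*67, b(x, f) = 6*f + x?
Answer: 67213/40433 ≈ 1.6623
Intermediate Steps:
b(x, f) = x + 6*f
Q(A) = -67 + A (Q(A) = (A + 6*0) - 1*67 = (A + 0) - 67 = A - 67 = -67 + A)
(-30518 + G)/(Q(-64) - 40302) = (-30518 - 36695)/((-67 - 64) - 40302) = -67213/(-131 - 40302) = -67213/(-40433) = -67213*(-1/40433) = 67213/40433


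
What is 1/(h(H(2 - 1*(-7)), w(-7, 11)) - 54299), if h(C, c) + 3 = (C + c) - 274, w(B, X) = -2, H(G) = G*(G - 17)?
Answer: -1/54650 ≈ -1.8298e-5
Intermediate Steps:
H(G) = G*(-17 + G)
h(C, c) = -277 + C + c (h(C, c) = -3 + ((C + c) - 274) = -3 + (-274 + C + c) = -277 + C + c)
1/(h(H(2 - 1*(-7)), w(-7, 11)) - 54299) = 1/((-277 + (2 - 1*(-7))*(-17 + (2 - 1*(-7))) - 2) - 54299) = 1/((-277 + (2 + 7)*(-17 + (2 + 7)) - 2) - 54299) = 1/((-277 + 9*(-17 + 9) - 2) - 54299) = 1/((-277 + 9*(-8) - 2) - 54299) = 1/((-277 - 72 - 2) - 54299) = 1/(-351 - 54299) = 1/(-54650) = -1/54650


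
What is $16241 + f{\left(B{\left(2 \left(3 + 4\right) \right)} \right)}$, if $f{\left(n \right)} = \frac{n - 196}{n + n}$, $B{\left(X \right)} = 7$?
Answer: $\frac{32455}{2} \approx 16228.0$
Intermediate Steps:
$f{\left(n \right)} = \frac{-196 + n}{2 n}$
$16241 + f{\left(B{\left(2 \left(3 + 4\right) \right)} \right)} = 16241 + \frac{-196 + 7}{2 \cdot 7} = 16241 + \frac{1}{2} \cdot \frac{1}{7} \left(-189\right) = 16241 - \frac{27}{2} = \frac{32455}{2}$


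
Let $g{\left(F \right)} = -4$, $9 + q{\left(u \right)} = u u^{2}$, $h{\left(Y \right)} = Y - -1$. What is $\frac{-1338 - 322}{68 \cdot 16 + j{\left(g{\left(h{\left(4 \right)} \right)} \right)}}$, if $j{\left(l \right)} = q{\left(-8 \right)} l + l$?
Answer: $- \frac{415}{792} \approx -0.52399$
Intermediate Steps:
$h{\left(Y \right)} = 1 + Y$ ($h{\left(Y \right)} = Y + 1 = 1 + Y$)
$q{\left(u \right)} = -9 + u^{3}$ ($q{\left(u \right)} = -9 + u u^{2} = -9 + u^{3}$)
$j{\left(l \right)} = - 520 l$ ($j{\left(l \right)} = \left(-9 + \left(-8\right)^{3}\right) l + l = \left(-9 - 512\right) l + l = - 521 l + l = - 520 l$)
$\frac{-1338 - 322}{68 \cdot 16 + j{\left(g{\left(h{\left(4 \right)} \right)} \right)}} = \frac{-1338 - 322}{68 \cdot 16 - -2080} = - \frac{1660}{1088 + 2080} = - \frac{1660}{3168} = \left(-1660\right) \frac{1}{3168} = - \frac{415}{792}$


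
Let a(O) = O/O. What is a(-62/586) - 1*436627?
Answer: -436626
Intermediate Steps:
a(O) = 1
a(-62/586) - 1*436627 = 1 - 1*436627 = 1 - 436627 = -436626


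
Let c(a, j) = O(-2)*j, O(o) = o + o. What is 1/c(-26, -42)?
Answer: 1/168 ≈ 0.0059524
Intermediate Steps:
O(o) = 2*o
c(a, j) = -4*j (c(a, j) = (2*(-2))*j = -4*j)
1/c(-26, -42) = 1/(-4*(-42)) = 1/168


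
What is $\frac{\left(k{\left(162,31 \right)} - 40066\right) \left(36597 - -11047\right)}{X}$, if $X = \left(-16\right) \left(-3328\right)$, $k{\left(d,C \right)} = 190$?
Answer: $- \frac{118740759}{3328} \approx -35679.0$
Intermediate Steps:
$X = 53248$
$\frac{\left(k{\left(162,31 \right)} - 40066\right) \left(36597 - -11047\right)}{X} = \frac{\left(190 - 40066\right) \left(36597 - -11047\right)}{53248} = - 39876 \left(36597 + 11047\right) \frac{1}{53248} = \left(-39876\right) 47644 \cdot \frac{1}{53248} = \left(-1899852144\right) \frac{1}{53248} = - \frac{118740759}{3328}$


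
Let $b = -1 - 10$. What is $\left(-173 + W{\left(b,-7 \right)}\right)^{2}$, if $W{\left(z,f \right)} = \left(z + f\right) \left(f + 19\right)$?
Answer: $151321$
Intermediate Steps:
$b = -11$ ($b = -1 - 10 = -11$)
$W{\left(z,f \right)} = \left(19 + f\right) \left(f + z\right)$ ($W{\left(z,f \right)} = \left(f + z\right) \left(19 + f\right) = \left(19 + f\right) \left(f + z\right)$)
$\left(-173 + W{\left(b,-7 \right)}\right)^{2} = \left(-173 + \left(\left(-7\right)^{2} + 19 \left(-7\right) + 19 \left(-11\right) - -77\right)\right)^{2} = \left(-173 + \left(49 - 133 - 209 + 77\right)\right)^{2} = \left(-173 - 216\right)^{2} = \left(-389\right)^{2} = 151321$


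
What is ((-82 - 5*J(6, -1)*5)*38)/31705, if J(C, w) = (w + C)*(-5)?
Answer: 20634/31705 ≈ 0.65081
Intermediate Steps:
J(C, w) = -5*C - 5*w (J(C, w) = (C + w)*(-5) = -5*C - 5*w)
((-82 - 5*J(6, -1)*5)*38)/31705 = ((-82 - 5*(-5*6 - 5*(-1))*5)*38)/31705 = ((-82 - 5*(-30 + 5)*5)*38)*(1/31705) = ((-82 - 5*(-25)*5)*38)*(1/31705) = ((-82 + 125*5)*38)*(1/31705) = ((-82 + 625)*38)*(1/31705) = (543*38)*(1/31705) = 20634*(1/31705) = 20634/31705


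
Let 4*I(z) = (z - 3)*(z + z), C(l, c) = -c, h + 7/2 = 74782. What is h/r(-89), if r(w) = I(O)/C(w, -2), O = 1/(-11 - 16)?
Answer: 109027053/41 ≈ 2.6592e+6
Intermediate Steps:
h = 149557/2 (h = -7/2 + 74782 = 149557/2 ≈ 74779.)
O = -1/27 (O = 1/(-27) = -1/27 ≈ -0.037037)
I(z) = z*(-3 + z)/2 (I(z) = ((z - 3)*(z + z))/4 = ((-3 + z)*(2*z))/4 = (2*z*(-3 + z))/4 = z*(-3 + z)/2)
r(w) = 41/1458 (r(w) = ((1/2)*(-1/27)*(-3 - 1/27))/((-1*(-2))) = ((1/2)*(-1/27)*(-82/27))/2 = (41/729)*(1/2) = 41/1458)
h/r(-89) = 149557/(2*(41/1458)) = (149557/2)*(1458/41) = 109027053/41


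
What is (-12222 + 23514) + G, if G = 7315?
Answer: 18607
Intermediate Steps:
(-12222 + 23514) + G = (-12222 + 23514) + 7315 = 11292 + 7315 = 18607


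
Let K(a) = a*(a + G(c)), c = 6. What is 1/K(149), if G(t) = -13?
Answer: 1/20264 ≈ 4.9349e-5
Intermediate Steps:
K(a) = a*(-13 + a) (K(a) = a*(a - 13) = a*(-13 + a))
1/K(149) = 1/(149*(-13 + 149)) = 1/(149*136) = 1/20264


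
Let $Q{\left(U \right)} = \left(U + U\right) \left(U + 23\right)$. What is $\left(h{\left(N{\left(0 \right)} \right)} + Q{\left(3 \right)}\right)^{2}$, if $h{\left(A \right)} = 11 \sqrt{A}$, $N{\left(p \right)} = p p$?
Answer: $24336$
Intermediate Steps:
$N{\left(p \right)} = p^{2}$
$Q{\left(U \right)} = 2 U \left(23 + U\right)$
$\left(h{\left(N{\left(0 \right)} \right)} + Q{\left(3 \right)}\right)^{2} = \left(11 \sqrt{0^{2}} + 2 \cdot 3 \left(23 + 3\right)\right)^{2} = \left(11 \sqrt{0} + 2 \cdot 3 \cdot 26\right)^{2} = \left(11 \cdot 0 + 156\right)^{2} = \left(0 + 156\right)^{2} = 156^{2} = 24336$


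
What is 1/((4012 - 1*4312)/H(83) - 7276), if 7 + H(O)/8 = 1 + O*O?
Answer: -13766/100161491 ≈ -0.00013744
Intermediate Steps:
H(O) = -48 + 8*O² (H(O) = -56 + 8*(1 + O*O) = -56 + 8*(1 + O²) = -56 + (8 + 8*O²) = -48 + 8*O²)
1/((4012 - 1*4312)/H(83) - 7276) = 1/((4012 - 1*4312)/(-48 + 8*83²) - 7276) = 1/((4012 - 4312)/(-48 + 8*6889) - 7276) = 1/(-300/(-48 + 55112) - 7276) = 1/(-300/55064 - 7276) = 1/(-300*1/55064 - 7276) = 1/(-75/13766 - 7276) = 1/(-100161491/13766) = -13766/100161491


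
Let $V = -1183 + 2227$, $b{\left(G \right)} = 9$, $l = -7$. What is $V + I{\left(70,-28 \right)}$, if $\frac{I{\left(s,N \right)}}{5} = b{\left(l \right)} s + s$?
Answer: $4544$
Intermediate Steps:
$I{\left(s,N \right)} = 50 s$ ($I{\left(s,N \right)} = 5 \left(9 s + s\right) = 5 \cdot 10 s = 50 s$)
$V = 1044$
$V + I{\left(70,-28 \right)} = 1044 + 50 \cdot 70 = 1044 + 3500 = 4544$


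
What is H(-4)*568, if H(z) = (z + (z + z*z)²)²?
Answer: 11132800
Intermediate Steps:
H(z) = (z + (z + z²)²)²
H(-4)*568 = ((-4)²*(1 - 4*(1 - 4)²)²)*568 = (16*(1 - 4*(-3)²)²)*568 = (16*(1 - 4*9)²)*568 = (16*(1 - 36)²)*568 = (16*(-35)²)*568 = (16*1225)*568 = 19600*568 = 11132800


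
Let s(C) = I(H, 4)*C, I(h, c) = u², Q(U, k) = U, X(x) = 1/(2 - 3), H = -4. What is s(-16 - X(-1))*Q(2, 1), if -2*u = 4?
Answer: -120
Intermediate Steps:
X(x) = -1 (X(x) = 1/(-1) = -1)
u = -2 (u = -½*4 = -2)
I(h, c) = 4 (I(h, c) = (-2)² = 4)
s(C) = 4*C
s(-16 - X(-1))*Q(2, 1) = (4*(-16 - 1*(-1)))*2 = (4*(-16 + 1))*2 = (4*(-15))*2 = -60*2 = -120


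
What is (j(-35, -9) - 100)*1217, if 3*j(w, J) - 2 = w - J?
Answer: -131436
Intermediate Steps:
j(w, J) = 2/3 - J/3 + w/3 (j(w, J) = 2/3 + (w - J)/3 = 2/3 + (-J/3 + w/3) = 2/3 - J/3 + w/3)
(j(-35, -9) - 100)*1217 = ((2/3 - 1/3*(-9) + (1/3)*(-35)) - 100)*1217 = ((2/3 + 3 - 35/3) - 100)*1217 = (-8 - 100)*1217 = -108*1217 = -131436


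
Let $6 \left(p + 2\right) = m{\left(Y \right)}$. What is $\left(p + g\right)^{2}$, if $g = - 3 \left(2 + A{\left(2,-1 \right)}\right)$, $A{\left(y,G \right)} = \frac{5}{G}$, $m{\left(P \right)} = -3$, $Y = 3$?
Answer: $\frac{169}{4} \approx 42.25$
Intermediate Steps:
$p = - \frac{5}{2}$ ($p = -2 + \frac{1}{6} \left(-3\right) = -2 - \frac{1}{2} = - \frac{5}{2} \approx -2.5$)
$g = 9$ ($g = - 3 \left(2 + \frac{5}{-1}\right) = - 3 \left(2 + 5 \left(-1\right)\right) = - 3 \left(2 - 5\right) = \left(-3\right) \left(-3\right) = 9$)
$\left(p + g\right)^{2} = \left(- \frac{5}{2} + 9\right)^{2} = \left(\frac{13}{2}\right)^{2} = \frac{169}{4}$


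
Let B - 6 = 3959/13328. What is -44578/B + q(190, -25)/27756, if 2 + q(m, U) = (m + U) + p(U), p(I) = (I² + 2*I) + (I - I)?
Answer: -916153629521/129415434 ≈ -7079.2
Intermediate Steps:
p(I) = I² + 2*I (p(I) = (I² + 2*I) + 0 = I² + 2*I)
B = 83927/13328 (B = 6 + 3959/13328 = 83927/13328 ≈ 6.2970)
q(m, U) = -2 + U + m + U*(2 + U) (q(m, U) = -2 + ((m + U) + U*(2 + U)) = -2 + ((U + m) + U*(2 + U)) = -2 + (U + m + U*(2 + U)) = -2 + U + m + U*(2 + U))
-44578/B + q(190, -25)/27756 = -44578/83927/13328 + (-2 - 25 + 190 - 25*(2 - 25))/27756 = -44578*13328/83927 + (-2 - 25 + 190 - 25*(-23))*(1/27756) = -594135584/83927 + (-2 - 25 + 190 + 575)*(1/27756) = -594135584/83927 + 738*(1/27756) = -594135584/83927 + 41/1542 = -916153629521/129415434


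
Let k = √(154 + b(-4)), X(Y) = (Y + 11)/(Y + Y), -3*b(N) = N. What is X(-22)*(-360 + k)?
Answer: -90 + √1398/12 ≈ -86.884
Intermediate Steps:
b(N) = -N/3
X(Y) = (11 + Y)/(2*Y) (X(Y) = (11 + Y)/((2*Y)) = (11 + Y)*(1/(2*Y)) = (11 + Y)/(2*Y))
k = √1398/3 (k = √(154 - ⅓*(-4)) = √(154 + 4/3) = √(466/3) = √1398/3 ≈ 12.463)
X(-22)*(-360 + k) = ((½)*(11 - 22)/(-22))*(-360 + √1398/3) = ((½)*(-1/22)*(-11))*(-360 + √1398/3) = (-360 + √1398/3)/4 = -90 + √1398/12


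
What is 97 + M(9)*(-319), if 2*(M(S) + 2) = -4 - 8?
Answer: 2649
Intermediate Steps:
M(S) = -8 (M(S) = -2 + (-4 - 8)/2 = -2 + (½)*(-12) = -2 - 6 = -8)
97 + M(9)*(-319) = 97 - 8*(-319) = 97 + 2552 = 2649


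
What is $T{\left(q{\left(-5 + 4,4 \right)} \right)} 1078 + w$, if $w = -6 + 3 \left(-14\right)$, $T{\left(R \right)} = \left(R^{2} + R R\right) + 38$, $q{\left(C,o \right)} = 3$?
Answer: $60320$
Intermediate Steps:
$T{\left(R \right)} = 38 + 2 R^{2}$ ($T{\left(R \right)} = \left(R^{2} + R^{2}\right) + 38 = 2 R^{2} + 38 = 38 + 2 R^{2}$)
$w = -48$ ($w = -6 - 42 = -48$)
$T{\left(q{\left(-5 + 4,4 \right)} \right)} 1078 + w = \left(38 + 2 \cdot 3^{2}\right) 1078 - 48 = \left(38 + 2 \cdot 9\right) 1078 - 48 = \left(38 + 18\right) 1078 - 48 = 56 \cdot 1078 - 48 = 60368 - 48 = 60320$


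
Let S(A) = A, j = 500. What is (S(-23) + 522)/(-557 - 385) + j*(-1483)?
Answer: -698493499/942 ≈ -7.4150e+5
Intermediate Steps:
(S(-23) + 522)/(-557 - 385) + j*(-1483) = (-23 + 522)/(-557 - 385) + 500*(-1483) = 499/(-942) - 741500 = 499*(-1/942) - 741500 = -499/942 - 741500 = -698493499/942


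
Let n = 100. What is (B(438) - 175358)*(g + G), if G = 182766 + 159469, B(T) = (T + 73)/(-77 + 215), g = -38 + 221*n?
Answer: -383286266227/6 ≈ -6.3881e+10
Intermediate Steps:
g = 22062 (g = -38 + 221*100 = -38 + 22100 = 22062)
B(T) = 73/138 + T/138 (B(T) = (73 + T)/138 = (73 + T)*(1/138) = 73/138 + T/138)
G = 342235
(B(438) - 175358)*(g + G) = ((73/138 + (1/138)*438) - 175358)*(22062 + 342235) = ((73/138 + 73/23) - 175358)*364297 = (511/138 - 175358)*364297 = -24198893/138*364297 = -383286266227/6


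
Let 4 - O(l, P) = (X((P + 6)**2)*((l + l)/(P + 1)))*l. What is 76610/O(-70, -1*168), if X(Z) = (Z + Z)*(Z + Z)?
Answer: 136105/287222376722 ≈ 4.7387e-7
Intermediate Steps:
X(Z) = 4*Z**2 (X(Z) = (2*Z)*(2*Z) = 4*Z**2)
O(l, P) = 4 - 8*l**2*(6 + P)**4/(1 + P) (O(l, P) = 4 - (4*((P + 6)**2)**2)*((l + l)/(P + 1))*l = 4 - (4*((6 + P)**2)**2)*((2*l)/(1 + P))*l = 4 - (4*(6 + P)**4)*(2*l/(1 + P))*l = 4 - 8*l*(6 + P)**4/(1 + P)*l = 4 - 8*l**2*(6 + P)**4/(1 + P))
76610/O(-70, -1*168) = 76610/((4*(1 - 1*168 - 2*(-70)**2*(6 - 1*168)**4)/(1 - 1*168))) = 76610/((4*(1 - 168 - 2*4900*(6 - 168)**4)/(1 - 168))) = 76610/((4*(1 - 168 - 2*4900*(-162)**4)/(-167))) = 76610/((4*(-1/167)*(1 - 168 - 2*4900*688747536))) = 76610/((4*(-1/167)*(1 - 168 - 6749725852800))) = 76610/((4*(-1/167)*(-6749725852967))) = 76610/(26998903411868/167) = 76610*(167/26998903411868) = 136105/287222376722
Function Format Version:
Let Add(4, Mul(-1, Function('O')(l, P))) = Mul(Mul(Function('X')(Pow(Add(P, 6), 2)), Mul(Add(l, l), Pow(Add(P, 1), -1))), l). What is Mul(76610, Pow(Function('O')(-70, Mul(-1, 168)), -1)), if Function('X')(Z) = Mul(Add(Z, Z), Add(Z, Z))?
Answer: Rational(136105, 287222376722) ≈ 4.7387e-7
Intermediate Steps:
Function('X')(Z) = Mul(4, Pow(Z, 2)) (Function('X')(Z) = Mul(Mul(2, Z), Mul(2, Z)) = Mul(4, Pow(Z, 2)))
Function('O')(l, P) = Add(4, Mul(-8, Pow(l, 2), Pow(Add(1, P), -1), Pow(Add(6, P), 4))) (Function('O')(l, P) = Add(4, Mul(-1, Mul(Mul(Mul(4, Pow(Pow(Add(P, 6), 2), 2)), Mul(Add(l, l), Pow(Add(P, 1), -1))), l))) = Add(4, Mul(-1, Mul(Mul(Mul(4, Pow(Pow(Add(6, P), 2), 2)), Mul(Mul(2, l), Pow(Add(1, P), -1))), l))) = Add(4, Mul(-1, Mul(Mul(Mul(4, Pow(Add(6, P), 4)), Mul(2, l, Pow(Add(1, P), -1))), l))) = Add(4, Mul(-1, Mul(Mul(8, l, Pow(Add(1, P), -1), Pow(Add(6, P), 4)), l))) = Add(4, Mul(-1, Mul(8, Pow(l, 2), Pow(Add(1, P), -1), Pow(Add(6, P), 4)))) = Add(4, Mul(-8, Pow(l, 2), Pow(Add(1, P), -1), Pow(Add(6, P), 4))))
Mul(76610, Pow(Function('O')(-70, Mul(-1, 168)), -1)) = Mul(76610, Pow(Mul(4, Pow(Add(1, Mul(-1, 168)), -1), Add(1, Mul(-1, 168), Mul(-2, Pow(-70, 2), Pow(Add(6, Mul(-1, 168)), 4)))), -1)) = Mul(76610, Pow(Mul(4, Pow(Add(1, -168), -1), Add(1, -168, Mul(-2, 4900, Pow(Add(6, -168), 4)))), -1)) = Mul(76610, Pow(Mul(4, Pow(-167, -1), Add(1, -168, Mul(-2, 4900, Pow(-162, 4)))), -1)) = Mul(76610, Pow(Mul(4, Rational(-1, 167), Add(1, -168, Mul(-2, 4900, 688747536))), -1)) = Mul(76610, Pow(Mul(4, Rational(-1, 167), Add(1, -168, -6749725852800)), -1)) = Mul(76610, Pow(Mul(4, Rational(-1, 167), -6749725852967), -1)) = Mul(76610, Pow(Rational(26998903411868, 167), -1)) = Mul(76610, Rational(167, 26998903411868)) = Rational(136105, 287222376722)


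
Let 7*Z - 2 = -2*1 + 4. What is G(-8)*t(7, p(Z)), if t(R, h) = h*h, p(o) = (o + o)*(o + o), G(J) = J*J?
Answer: 262144/2401 ≈ 109.18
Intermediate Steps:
Z = 4/7 (Z = 2/7 + (-2*1 + 4)/7 = 2/7 + (-2 + 4)/7 = 2/7 + (⅐)*2 = 2/7 + 2/7 = 4/7 ≈ 0.57143)
G(J) = J²
p(o) = 4*o² (p(o) = (2*o)*(2*o) = 4*o²)
t(R, h) = h²
G(-8)*t(7, p(Z)) = (-8)²*(4*(4/7)²)² = 64*(4*(16/49))² = 64*(64/49)² = 64*(4096/2401) = 262144/2401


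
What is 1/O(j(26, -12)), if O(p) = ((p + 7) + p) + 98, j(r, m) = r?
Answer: 1/157 ≈ 0.0063694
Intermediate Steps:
O(p) = 105 + 2*p (O(p) = ((7 + p) + p) + 98 = (7 + 2*p) + 98 = 105 + 2*p)
1/O(j(26, -12)) = 1/(105 + 2*26) = 1/(105 + 52) = 1/157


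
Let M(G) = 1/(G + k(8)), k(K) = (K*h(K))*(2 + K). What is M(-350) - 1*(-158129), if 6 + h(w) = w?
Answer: 30044509/190 ≈ 1.5813e+5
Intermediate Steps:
h(w) = -6 + w
k(K) = K*(-6 + K)*(2 + K) (k(K) = (K*(-6 + K))*(2 + K) = K*(-6 + K)*(2 + K))
M(G) = 1/(160 + G) (M(G) = 1/(G + 8*(-6 + 8)*(2 + 8)) = 1/(G + 8*2*10) = 1/(G + 160) = 1/(160 + G))
M(-350) - 1*(-158129) = 1/(160 - 350) - 1*(-158129) = 1/(-190) + 158129 = -1/190 + 158129 = 30044509/190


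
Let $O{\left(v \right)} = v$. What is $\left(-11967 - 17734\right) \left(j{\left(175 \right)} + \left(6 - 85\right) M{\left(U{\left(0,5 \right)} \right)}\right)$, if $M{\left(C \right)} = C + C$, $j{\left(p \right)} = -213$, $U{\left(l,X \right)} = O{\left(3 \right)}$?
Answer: $20404587$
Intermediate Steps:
$U{\left(l,X \right)} = 3$
$M{\left(C \right)} = 2 C$
$\left(-11967 - 17734\right) \left(j{\left(175 \right)} + \left(6 - 85\right) M{\left(U{\left(0,5 \right)} \right)}\right) = \left(-11967 - 17734\right) \left(-213 + \left(6 - 85\right) 2 \cdot 3\right) = - 29701 \left(-213 - 474\right) = \left(-29701\right) \left(-687\right) = 20404587$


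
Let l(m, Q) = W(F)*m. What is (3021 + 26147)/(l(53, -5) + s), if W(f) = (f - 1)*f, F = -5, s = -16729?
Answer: -29168/15139 ≈ -1.9267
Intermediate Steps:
W(f) = f*(-1 + f) (W(f) = (-1 + f)*f = f*(-1 + f))
l(m, Q) = 30*m (l(m, Q) = (-5*(-1 - 5))*m = (-5*(-6))*m = 30*m)
(3021 + 26147)/(l(53, -5) + s) = (3021 + 26147)/(30*53 - 16729) = 29168/(1590 - 16729) = 29168/(-15139) = 29168*(-1/15139) = -29168/15139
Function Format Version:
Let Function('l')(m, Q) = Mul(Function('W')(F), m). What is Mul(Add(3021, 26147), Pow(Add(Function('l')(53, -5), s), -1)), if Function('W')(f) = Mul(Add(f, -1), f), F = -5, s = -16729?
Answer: Rational(-29168, 15139) ≈ -1.9267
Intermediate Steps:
Function('W')(f) = Mul(f, Add(-1, f)) (Function('W')(f) = Mul(Add(-1, f), f) = Mul(f, Add(-1, f)))
Function('l')(m, Q) = Mul(30, m) (Function('l')(m, Q) = Mul(Mul(-5, Add(-1, -5)), m) = Mul(Mul(-5, -6), m) = Mul(30, m))
Mul(Add(3021, 26147), Pow(Add(Function('l')(53, -5), s), -1)) = Mul(Add(3021, 26147), Pow(Add(Mul(30, 53), -16729), -1)) = Mul(29168, Pow(Add(1590, -16729), -1)) = Mul(29168, Pow(-15139, -1)) = Mul(29168, Rational(-1, 15139)) = Rational(-29168, 15139)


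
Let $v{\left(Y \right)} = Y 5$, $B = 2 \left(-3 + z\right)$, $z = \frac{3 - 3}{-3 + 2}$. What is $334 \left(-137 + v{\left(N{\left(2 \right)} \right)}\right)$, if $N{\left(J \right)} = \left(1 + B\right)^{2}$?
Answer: $-4008$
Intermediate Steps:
$z = 0$ ($z = \frac{0}{-1} = 0 \left(-1\right) = 0$)
$B = -6$ ($B = 2 \left(-3 + 0\right) = 2 \left(-3\right) = -6$)
$N{\left(J \right)} = 25$ ($N{\left(J \right)} = \left(1 - 6\right)^{2} = \left(-5\right)^{2} = 25$)
$v{\left(Y \right)} = 5 Y$
$334 \left(-137 + v{\left(N{\left(2 \right)} \right)}\right) = 334 \left(-137 + 5 \cdot 25\right) = 334 \left(-137 + 125\right) = 334 \left(-12\right) = -4008$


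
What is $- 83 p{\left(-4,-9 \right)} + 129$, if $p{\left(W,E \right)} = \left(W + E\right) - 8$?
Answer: $1872$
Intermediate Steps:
$p{\left(W,E \right)} = -8 + E + W$ ($p{\left(W,E \right)} = \left(E + W\right) - 8 = -8 + E + W$)
$- 83 p{\left(-4,-9 \right)} + 129 = - 83 \left(-8 - 9 - 4\right) + 129 = \left(-83\right) \left(-21\right) + 129 = 1743 + 129 = 1872$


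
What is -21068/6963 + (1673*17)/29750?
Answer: -3602843/1740750 ≈ -2.0697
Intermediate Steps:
-21068/6963 + (1673*17)/29750 = -21068*1/6963 + 28441*(1/29750) = -21068/6963 + 239/250 = -3602843/1740750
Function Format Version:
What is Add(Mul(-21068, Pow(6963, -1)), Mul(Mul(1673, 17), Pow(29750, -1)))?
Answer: Rational(-3602843, 1740750) ≈ -2.0697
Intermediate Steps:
Add(Mul(-21068, Pow(6963, -1)), Mul(Mul(1673, 17), Pow(29750, -1))) = Add(Mul(-21068, Rational(1, 6963)), Mul(28441, Rational(1, 29750))) = Add(Rational(-21068, 6963), Rational(239, 250)) = Rational(-3602843, 1740750)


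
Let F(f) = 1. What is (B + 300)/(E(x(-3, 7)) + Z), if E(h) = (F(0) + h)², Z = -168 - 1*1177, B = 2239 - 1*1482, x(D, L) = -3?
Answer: -1057/1341 ≈ -0.78822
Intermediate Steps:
B = 757 (B = 2239 - 1482 = 757)
Z = -1345 (Z = -168 - 1177 = -1345)
E(h) = (1 + h)²
(B + 300)/(E(x(-3, 7)) + Z) = (757 + 300)/((1 - 3)² - 1345) = 1057/((-2)² - 1345) = 1057/(4 - 1345) = 1057/(-1341) = 1057*(-1/1341) = -1057/1341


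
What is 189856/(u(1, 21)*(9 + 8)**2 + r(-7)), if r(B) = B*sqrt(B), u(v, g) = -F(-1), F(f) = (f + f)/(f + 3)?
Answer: 6858548/10483 + 166124*I*sqrt(7)/10483 ≈ 654.25 + 41.927*I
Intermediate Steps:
F(f) = 2*f/(3 + f) (F(f) = (2*f)/(3 + f) = 2*f/(3 + f))
u(v, g) = 1 (u(v, g) = -2*(-1)/(3 - 1) = -2*(-1)/2 = -1*(-1) = 1)
r(B) = B**(3/2)
189856/(u(1, 21)*(9 + 8)**2 + r(-7)) = 189856/(1*(9 + 8)**2 + (-7)**(3/2)) = 189856/(1*17**2 - 7*I*sqrt(7)) = 189856/(1*289 - 7*I*sqrt(7)) = 189856/(289 - 7*I*sqrt(7))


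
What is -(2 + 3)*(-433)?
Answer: 2165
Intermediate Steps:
-(2 + 3)*(-433) = -1*5*(-433) = -5*(-433) = 2165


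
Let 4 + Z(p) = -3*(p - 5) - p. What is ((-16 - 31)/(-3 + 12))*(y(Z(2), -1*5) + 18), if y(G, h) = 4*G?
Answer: -470/3 ≈ -156.67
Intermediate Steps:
Z(p) = 11 - 4*p (Z(p) = -4 + (-3*(p - 5) - p) = -4 + (-3*(-5 + p) - p) = -4 + ((15 - 3*p) - p) = -4 + (15 - 4*p) = 11 - 4*p)
((-16 - 31)/(-3 + 12))*(y(Z(2), -1*5) + 18) = ((-16 - 31)/(-3 + 12))*(4*(11 - 4*2) + 18) = (-47/9)*(4*(11 - 8) + 18) = (-47*⅑)*(4*3 + 18) = -47*(12 + 18)/9 = -47/9*30 = -470/3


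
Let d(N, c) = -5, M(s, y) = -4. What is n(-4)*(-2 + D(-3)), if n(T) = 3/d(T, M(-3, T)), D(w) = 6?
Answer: -12/5 ≈ -2.4000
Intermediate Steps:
n(T) = -⅗ (n(T) = 3/(-5) = 3*(-⅕) = -⅗)
n(-4)*(-2 + D(-3)) = -3*(-2 + 6)/5 = -⅗*4 = -12/5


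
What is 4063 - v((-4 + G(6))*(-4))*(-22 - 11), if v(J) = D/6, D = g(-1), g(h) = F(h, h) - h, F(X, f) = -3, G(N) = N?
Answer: 4052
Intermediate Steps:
g(h) = -3 - h
D = -2 (D = -3 - 1*(-1) = -3 + 1 = -2)
v(J) = -1/3 (v(J) = -2/6 = -2*1/6 = -1/3)
4063 - v((-4 + G(6))*(-4))*(-22 - 11) = 4063 - (-1)*(-22 - 11)/3 = 4063 - (-1)*(-33)/3 = 4063 - 1*11 = 4063 - 11 = 4052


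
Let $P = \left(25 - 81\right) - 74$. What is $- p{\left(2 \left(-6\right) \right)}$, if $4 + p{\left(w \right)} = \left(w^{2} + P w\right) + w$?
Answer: $-1688$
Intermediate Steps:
$P = -130$ ($P = -56 - 74 = -130$)
$p{\left(w \right)} = -4 + w^{2} - 129 w$ ($p{\left(w \right)} = -4 + \left(\left(w^{2} - 130 w\right) + w\right) = -4 + \left(w^{2} - 129 w\right) = -4 + w^{2} - 129 w$)
$- p{\left(2 \left(-6\right) \right)} = - (-4 + \left(2 \left(-6\right)\right)^{2} - 129 \cdot 2 \left(-6\right)) = - (-4 + \left(-12\right)^{2} - -1548) = - (-4 + 144 + 1548) = \left(-1\right) 1688 = -1688$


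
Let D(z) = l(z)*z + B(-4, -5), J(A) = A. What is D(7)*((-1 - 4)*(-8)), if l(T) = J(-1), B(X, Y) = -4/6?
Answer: -920/3 ≈ -306.67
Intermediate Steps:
B(X, Y) = -⅔ (B(X, Y) = -4*⅙ = -⅔)
l(T) = -1
D(z) = -⅔ - z (D(z) = -z - ⅔ = -⅔ - z)
D(7)*((-1 - 4)*(-8)) = (-⅔ - 1*7)*((-1 - 4)*(-8)) = (-⅔ - 7)*(-5*(-8)) = -23/3*40 = -920/3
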